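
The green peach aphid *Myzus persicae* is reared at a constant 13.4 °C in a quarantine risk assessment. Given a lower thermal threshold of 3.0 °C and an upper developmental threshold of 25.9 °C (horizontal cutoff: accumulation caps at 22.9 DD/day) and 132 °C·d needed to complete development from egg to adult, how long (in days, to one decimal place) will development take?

Daily accumulation = 13.4 − 3.0 = 10.4 DD/day.
Duration = 132 / 10.4 = 12.692 ≈ 12.7 days.

12.7 days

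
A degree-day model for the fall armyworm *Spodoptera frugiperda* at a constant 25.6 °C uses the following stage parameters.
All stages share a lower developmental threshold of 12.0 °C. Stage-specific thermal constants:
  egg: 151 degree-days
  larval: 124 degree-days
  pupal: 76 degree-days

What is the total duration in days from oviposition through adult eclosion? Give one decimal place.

Daily accumulation at 25.6 °C = 25.6 − 12.0 = 13.6 DD/day.
Total K = 151 + 124 + 76 = 351 DD.
Total duration = 351 / 13.6 = 25.809 ≈ 25.8 days.

25.8 days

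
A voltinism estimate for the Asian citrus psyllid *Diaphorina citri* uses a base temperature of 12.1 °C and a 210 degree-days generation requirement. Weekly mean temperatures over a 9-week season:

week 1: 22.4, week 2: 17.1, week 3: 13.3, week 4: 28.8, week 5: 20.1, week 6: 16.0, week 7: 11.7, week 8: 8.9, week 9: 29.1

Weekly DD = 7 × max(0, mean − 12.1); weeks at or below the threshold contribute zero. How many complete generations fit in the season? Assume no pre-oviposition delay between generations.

Weekly DD (7 × max(0, T̄ − 12.1)): 72.1, 35.0, 8.4, 116.9, 56.0, 27.3, 0.0, 0.0, 119.0.
Season total = 434.7 DD.
Complete generations = ⌊434.7 / 210⌋ = 2.

2 generations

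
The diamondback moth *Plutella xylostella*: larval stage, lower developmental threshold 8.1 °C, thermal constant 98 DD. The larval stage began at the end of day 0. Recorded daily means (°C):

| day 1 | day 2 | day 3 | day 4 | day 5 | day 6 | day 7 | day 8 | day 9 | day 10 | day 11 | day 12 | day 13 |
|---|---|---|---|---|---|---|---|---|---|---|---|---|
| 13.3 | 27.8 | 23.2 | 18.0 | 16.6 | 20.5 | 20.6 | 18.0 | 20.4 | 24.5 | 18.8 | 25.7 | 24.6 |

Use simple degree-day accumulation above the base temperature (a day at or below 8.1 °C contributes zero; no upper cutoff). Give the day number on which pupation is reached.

day 9

Daily DD above 8.1 °C: 5.2, 19.7, 15.1, 9.9, 8.5, 12.4, 12.5, 9.9, 12.3, 16.4, 10.7, 17.6, 16.5.
Cumulative: 5.2, 24.9, 40.0, 49.9, 58.4, 70.8, 83.3, 93.2, 105.5, 121.9, 132.6, 150.2, 166.7.
The total first reaches 98 DD on day 9.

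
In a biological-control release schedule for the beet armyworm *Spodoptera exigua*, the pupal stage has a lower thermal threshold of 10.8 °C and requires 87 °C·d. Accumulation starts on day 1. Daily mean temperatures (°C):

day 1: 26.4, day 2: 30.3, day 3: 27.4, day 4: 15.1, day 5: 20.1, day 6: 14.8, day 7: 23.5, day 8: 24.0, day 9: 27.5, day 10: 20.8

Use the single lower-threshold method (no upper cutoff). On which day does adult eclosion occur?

day 8

Daily DD above 10.8 °C: 15.6, 19.5, 16.6, 4.3, 9.3, 4.0, 12.7, 13.2, 16.7, 10.0.
Cumulative: 15.6, 35.1, 51.7, 56.0, 65.3, 69.3, 82.0, 95.2, 111.9, 121.9.
The total first reaches 87 DD on day 8.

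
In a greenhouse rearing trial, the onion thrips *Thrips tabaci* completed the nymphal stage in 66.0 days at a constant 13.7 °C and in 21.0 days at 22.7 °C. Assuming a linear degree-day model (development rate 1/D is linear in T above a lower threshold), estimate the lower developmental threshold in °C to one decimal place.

9.5 °C

Linear rate model ⇒ the product D·(T − T_b) is constant across temperatures.
66.0·(13.7 − T_b) = 21.0·(22.7 − T_b)
T_b = (66.0·13.7 − 21.0·22.7) / (66.0 − 21.0) = 427.50 / 45.0 = 9.500 °C ≈ 9.5 °C.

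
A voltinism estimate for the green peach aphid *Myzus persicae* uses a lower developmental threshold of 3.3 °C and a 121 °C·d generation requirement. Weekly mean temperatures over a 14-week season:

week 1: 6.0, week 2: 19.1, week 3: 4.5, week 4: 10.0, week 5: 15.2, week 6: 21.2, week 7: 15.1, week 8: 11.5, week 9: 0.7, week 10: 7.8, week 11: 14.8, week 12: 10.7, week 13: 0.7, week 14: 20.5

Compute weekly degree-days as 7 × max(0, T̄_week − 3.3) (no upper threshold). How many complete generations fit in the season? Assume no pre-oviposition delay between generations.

6 generations

Weekly DD (7 × max(0, T̄ − 3.3)): 18.9, 110.6, 8.4, 46.9, 83.3, 125.3, 82.6, 57.4, 0.0, 31.5, 80.5, 51.8, 0.0, 120.4.
Season total = 817.6 DD.
Complete generations = ⌊817.6 / 121⌋ = 6.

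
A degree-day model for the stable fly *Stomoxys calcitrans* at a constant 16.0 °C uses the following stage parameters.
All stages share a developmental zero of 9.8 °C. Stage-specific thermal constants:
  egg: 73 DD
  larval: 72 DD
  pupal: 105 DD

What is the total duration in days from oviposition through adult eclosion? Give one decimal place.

40.3 days

Daily accumulation at 16.0 °C = 16.0 − 9.8 = 6.2 DD/day.
Total K = 73 + 72 + 105 = 250 DD.
Total duration = 250 / 6.2 = 40.323 ≈ 40.3 days.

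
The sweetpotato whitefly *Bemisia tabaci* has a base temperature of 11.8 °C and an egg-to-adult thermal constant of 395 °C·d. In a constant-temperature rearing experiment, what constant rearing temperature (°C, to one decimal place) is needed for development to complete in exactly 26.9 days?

26.5 °C

Required daily accumulation = 395 / 26.9 = 14.684 DD/day.
T = T_base + 14.684 = 11.8 + 14.684 = 26.484 ≈ 26.5 °C.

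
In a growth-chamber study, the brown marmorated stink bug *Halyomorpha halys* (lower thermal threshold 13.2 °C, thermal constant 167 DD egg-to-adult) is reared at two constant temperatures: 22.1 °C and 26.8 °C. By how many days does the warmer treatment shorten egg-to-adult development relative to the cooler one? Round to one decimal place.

At 22.1 °C: 167 / (22.1 − 13.2) = 167 / 8.9 = 18.764 d.
At 26.8 °C: 167 / (26.8 − 13.2) = 167 / 13.6 = 12.279 d.
Difference = |18.764 − 12.279| = 6.485 ≈ 6.5 days.

6.5 days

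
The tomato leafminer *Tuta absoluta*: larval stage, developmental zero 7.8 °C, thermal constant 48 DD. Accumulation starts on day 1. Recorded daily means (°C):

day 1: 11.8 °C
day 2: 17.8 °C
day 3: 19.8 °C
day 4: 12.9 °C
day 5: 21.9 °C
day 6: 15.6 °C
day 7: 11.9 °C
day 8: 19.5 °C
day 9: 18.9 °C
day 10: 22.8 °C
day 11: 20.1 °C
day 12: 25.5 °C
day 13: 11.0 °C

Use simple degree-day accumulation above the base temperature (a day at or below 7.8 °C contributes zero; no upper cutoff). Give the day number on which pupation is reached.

Daily DD above 7.8 °C: 4.0, 10.0, 12.0, 5.1, 14.1, 7.8, 4.1, 11.7, 11.1, 15.0, 12.3, 17.7, 3.2.
Cumulative: 4.0, 14.0, 26.0, 31.1, 45.2, 53.0, 57.1, 68.8, 79.9, 94.9, 107.2, 124.9, 128.1.
The total first reaches 48 DD on day 6.

day 6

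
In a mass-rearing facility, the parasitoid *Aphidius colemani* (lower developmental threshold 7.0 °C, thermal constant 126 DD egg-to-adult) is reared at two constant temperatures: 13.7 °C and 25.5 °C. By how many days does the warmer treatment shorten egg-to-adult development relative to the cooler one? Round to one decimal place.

12.0 days

At 13.7 °C: 126 / (13.7 − 7.0) = 126 / 6.7 = 18.806 d.
At 25.5 °C: 126 / (25.5 − 7.0) = 126 / 18.5 = 6.811 d.
Difference = |18.806 − 6.811| = 11.995 ≈ 12.0 days.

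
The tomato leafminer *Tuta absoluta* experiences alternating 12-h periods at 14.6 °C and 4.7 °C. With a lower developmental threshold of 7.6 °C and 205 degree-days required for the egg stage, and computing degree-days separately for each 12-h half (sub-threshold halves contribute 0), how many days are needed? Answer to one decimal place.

Day half: max(0, 14.6 − 7.6) × 0.5 = 7.0 × 0.5 = 3.50 DD.
Night half: max(0, 4.7 − 7.6) × 0.5 = 0.0 × 0.5 = 0.00 DD.
Per 24 h: 3.50 DD/day.
Duration = 205 / 3.50 = 58.571 ≈ 58.6 days.

58.6 days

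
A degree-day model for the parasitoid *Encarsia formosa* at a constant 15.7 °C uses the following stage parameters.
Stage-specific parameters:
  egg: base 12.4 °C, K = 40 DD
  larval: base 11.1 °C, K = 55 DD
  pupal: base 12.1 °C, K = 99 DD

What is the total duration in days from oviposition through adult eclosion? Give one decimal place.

51.6 days

egg: 40 / (15.7 − 12.4) = 40 / 3.3 = 12.121 d.
larval: 55 / (15.7 − 11.1) = 55 / 4.6 = 11.957 d.
pupal: 99 / (15.7 − 12.1) = 99 / 3.6 = 27.500 d.
Sum = 51.578 ≈ 51.6 days.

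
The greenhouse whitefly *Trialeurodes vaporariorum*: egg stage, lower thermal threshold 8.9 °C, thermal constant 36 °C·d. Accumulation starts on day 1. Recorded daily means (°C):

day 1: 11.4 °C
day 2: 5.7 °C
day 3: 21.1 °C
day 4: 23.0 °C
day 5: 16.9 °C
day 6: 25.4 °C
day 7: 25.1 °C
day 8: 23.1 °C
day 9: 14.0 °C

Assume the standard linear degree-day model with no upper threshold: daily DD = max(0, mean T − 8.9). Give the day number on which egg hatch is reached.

Daily DD above 8.9 °C: 2.5, 0.0, 12.2, 14.1, 8.0, 16.5, 16.2, 14.2, 5.1.
Cumulative: 2.5, 2.5, 14.7, 28.8, 36.8, 53.3, 69.5, 83.7, 88.8.
The total first reaches 36 DD on day 5.

day 5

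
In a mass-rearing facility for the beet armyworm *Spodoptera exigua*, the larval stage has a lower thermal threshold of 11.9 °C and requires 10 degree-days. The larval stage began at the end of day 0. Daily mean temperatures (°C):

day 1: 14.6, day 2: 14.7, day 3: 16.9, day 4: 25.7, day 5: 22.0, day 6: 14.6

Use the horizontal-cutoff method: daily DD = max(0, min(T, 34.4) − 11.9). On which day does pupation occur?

Daily DD above 11.9 °C (capped at 22.5): 2.7, 2.8, 5.0, 13.8, 10.1, 2.7.
Cumulative: 2.7, 5.5, 10.5, 24.3, 34.4, 37.1.
The total first reaches 10 DD on day 3.

day 3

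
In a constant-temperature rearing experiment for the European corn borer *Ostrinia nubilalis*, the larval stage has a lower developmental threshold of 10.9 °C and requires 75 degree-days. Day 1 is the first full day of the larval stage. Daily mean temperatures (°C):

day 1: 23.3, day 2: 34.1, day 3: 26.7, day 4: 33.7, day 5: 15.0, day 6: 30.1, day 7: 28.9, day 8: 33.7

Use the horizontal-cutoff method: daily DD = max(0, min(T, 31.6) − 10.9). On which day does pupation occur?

Daily DD above 10.9 °C (capped at 20.7): 12.4, 20.7, 15.8, 20.7, 4.1, 19.2, 18.0, 20.7.
Cumulative: 12.4, 33.1, 48.9, 69.6, 73.7, 92.9, 110.9, 131.6.
The total first reaches 75 DD on day 6.

day 6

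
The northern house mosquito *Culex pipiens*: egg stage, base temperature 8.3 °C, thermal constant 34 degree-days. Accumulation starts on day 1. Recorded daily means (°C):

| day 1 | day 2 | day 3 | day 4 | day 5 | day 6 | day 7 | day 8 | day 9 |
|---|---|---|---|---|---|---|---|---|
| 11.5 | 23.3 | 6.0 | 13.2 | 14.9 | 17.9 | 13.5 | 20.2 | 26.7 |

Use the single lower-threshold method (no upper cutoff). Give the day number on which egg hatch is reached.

day 6

Daily DD above 8.3 °C: 3.2, 15.0, 0.0, 4.9, 6.6, 9.6, 5.2, 11.9, 18.4.
Cumulative: 3.2, 18.2, 18.2, 23.1, 29.7, 39.3, 44.5, 56.4, 74.8.
The total first reaches 34 DD on day 6.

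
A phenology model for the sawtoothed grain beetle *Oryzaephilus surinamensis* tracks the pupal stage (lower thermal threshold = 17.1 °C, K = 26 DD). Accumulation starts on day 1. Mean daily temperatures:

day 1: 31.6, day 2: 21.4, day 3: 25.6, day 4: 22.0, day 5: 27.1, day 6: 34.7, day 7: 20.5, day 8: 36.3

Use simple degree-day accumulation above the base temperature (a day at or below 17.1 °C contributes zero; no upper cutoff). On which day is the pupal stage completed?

Daily DD above 17.1 °C: 14.5, 4.3, 8.5, 4.9, 10.0, 17.6, 3.4, 19.2.
Cumulative: 14.5, 18.8, 27.3, 32.2, 42.2, 59.8, 63.2, 82.4.
The total first reaches 26 DD on day 3.

day 3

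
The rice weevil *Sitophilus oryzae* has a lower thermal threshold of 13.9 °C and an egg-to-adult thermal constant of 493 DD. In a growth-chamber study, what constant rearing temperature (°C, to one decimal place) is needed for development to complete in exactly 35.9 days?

27.6 °C

Required daily accumulation = 493 / 35.9 = 13.733 DD/day.
T = T_base + 13.733 = 13.9 + 13.733 = 27.633 ≈ 27.6 °C.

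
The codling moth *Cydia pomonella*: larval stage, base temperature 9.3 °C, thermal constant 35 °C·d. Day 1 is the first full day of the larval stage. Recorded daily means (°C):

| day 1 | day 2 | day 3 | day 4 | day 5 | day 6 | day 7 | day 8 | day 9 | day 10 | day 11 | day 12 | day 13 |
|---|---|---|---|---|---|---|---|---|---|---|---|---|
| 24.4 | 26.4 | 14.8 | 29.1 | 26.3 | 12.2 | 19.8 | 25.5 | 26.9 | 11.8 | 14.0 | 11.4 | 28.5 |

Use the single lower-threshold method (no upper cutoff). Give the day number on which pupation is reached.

day 3

Daily DD above 9.3 °C: 15.1, 17.1, 5.5, 19.8, 17.0, 2.9, 10.5, 16.2, 17.6, 2.5, 4.7, 2.1, 19.2.
Cumulative: 15.1, 32.2, 37.7, 57.5, 74.5, 77.4, 87.9, 104.1, 121.7, 124.2, 128.9, 131.0, 150.2.
The total first reaches 35 DD on day 3.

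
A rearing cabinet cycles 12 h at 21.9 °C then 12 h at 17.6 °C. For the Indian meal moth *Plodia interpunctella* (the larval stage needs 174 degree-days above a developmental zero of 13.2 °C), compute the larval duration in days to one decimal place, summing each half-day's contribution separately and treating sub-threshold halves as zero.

Day half: max(0, 21.9 − 13.2) × 0.5 = 8.7 × 0.5 = 4.35 DD.
Night half: max(0, 17.6 − 13.2) × 0.5 = 4.4 × 0.5 = 2.20 DD.
Per 24 h: 6.55 DD/day.
Duration = 174 / 6.55 = 26.565 ≈ 26.6 days.

26.6 days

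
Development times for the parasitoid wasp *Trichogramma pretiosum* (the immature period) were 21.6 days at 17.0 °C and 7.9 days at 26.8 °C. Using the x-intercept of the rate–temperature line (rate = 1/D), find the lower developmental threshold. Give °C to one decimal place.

11.3 °C

Under the model K = D·(T − T_b), so D₁·(T₁ − T_b) = D₂·(T₂ − T_b).
21.6·(17.0 − T_b) = 7.9·(26.8 − T_b)
T_b = (21.6·17.0 − 7.9·26.8) / (21.6 − 7.9) = 155.48 / 13.7 = 11.349 °C ≈ 11.3 °C.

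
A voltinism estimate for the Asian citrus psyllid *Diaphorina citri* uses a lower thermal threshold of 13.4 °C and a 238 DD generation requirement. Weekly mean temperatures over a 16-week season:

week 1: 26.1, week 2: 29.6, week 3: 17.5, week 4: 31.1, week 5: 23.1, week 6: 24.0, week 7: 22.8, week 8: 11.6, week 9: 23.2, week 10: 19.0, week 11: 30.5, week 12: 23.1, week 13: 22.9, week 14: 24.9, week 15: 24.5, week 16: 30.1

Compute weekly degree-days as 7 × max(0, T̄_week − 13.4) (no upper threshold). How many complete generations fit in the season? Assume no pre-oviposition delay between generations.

Weekly DD (7 × max(0, T̄ − 13.4)): 88.9, 113.4, 28.7, 123.9, 67.9, 74.2, 65.8, 0.0, 68.6, 39.2, 119.7, 67.9, 66.5, 80.5, 77.7, 116.9.
Season total = 1199.8 DD.
Complete generations = ⌊1199.8 / 238⌋ = 5.

5 generations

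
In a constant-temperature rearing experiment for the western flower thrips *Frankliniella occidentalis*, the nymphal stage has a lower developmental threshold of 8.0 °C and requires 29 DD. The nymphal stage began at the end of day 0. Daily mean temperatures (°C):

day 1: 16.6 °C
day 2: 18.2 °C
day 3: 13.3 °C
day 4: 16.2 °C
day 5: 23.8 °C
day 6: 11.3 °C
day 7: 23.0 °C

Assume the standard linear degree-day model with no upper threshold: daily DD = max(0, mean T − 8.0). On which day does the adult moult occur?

Daily DD above 8.0 °C: 8.6, 10.2, 5.3, 8.2, 15.8, 3.3, 15.0.
Cumulative: 8.6, 18.8, 24.1, 32.3, 48.1, 51.4, 66.4.
The total first reaches 29 DD on day 4.

day 4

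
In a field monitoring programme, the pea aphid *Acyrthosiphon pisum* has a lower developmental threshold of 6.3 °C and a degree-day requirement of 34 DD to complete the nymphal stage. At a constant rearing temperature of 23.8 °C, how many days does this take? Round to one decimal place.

Daily accumulation = 23.8 − 6.3 = 17.5 DD/day.
Duration = 34 / 17.5 = 1.943 ≈ 1.9 days.

1.9 days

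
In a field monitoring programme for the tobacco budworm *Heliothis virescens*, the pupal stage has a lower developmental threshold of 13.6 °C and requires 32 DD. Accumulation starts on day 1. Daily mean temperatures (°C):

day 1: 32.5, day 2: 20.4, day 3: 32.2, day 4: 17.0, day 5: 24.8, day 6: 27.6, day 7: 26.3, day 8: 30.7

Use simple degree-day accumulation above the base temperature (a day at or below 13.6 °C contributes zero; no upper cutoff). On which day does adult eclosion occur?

day 3

Daily DD above 13.6 °C: 18.9, 6.8, 18.6, 3.4, 11.2, 14.0, 12.7, 17.1.
Cumulative: 18.9, 25.7, 44.3, 47.7, 58.9, 72.9, 85.6, 102.7.
The total first reaches 32 DD on day 3.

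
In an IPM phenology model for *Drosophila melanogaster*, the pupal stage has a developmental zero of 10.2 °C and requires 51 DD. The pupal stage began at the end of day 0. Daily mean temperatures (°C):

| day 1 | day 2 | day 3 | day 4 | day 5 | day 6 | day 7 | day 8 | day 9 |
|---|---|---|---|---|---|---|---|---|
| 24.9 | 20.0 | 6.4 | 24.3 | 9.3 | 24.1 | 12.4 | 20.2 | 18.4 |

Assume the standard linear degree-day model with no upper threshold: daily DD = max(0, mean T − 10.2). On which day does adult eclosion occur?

day 6

Daily DD above 10.2 °C: 14.7, 9.8, 0.0, 14.1, 0.0, 13.9, 2.2, 10.0, 8.2.
Cumulative: 14.7, 24.5, 24.5, 38.6, 38.6, 52.5, 54.7, 64.7, 72.9.
The total first reaches 51 DD on day 6.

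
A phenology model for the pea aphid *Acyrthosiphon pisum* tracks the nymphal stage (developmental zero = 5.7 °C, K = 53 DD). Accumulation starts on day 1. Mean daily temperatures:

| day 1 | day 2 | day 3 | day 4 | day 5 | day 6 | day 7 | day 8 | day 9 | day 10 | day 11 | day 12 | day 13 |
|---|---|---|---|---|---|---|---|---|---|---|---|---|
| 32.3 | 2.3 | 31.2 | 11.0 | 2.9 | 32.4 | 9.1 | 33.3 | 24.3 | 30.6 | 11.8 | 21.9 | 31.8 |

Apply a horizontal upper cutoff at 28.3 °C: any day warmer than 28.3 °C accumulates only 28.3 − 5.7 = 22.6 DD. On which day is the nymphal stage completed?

day 6

Daily DD above 5.7 °C (capped at 22.6): 22.6, 0.0, 22.6, 5.3, 0.0, 22.6, 3.4, 22.6, 18.6, 22.6, 6.1, 16.2, 22.6.
Cumulative: 22.6, 22.6, 45.2, 50.5, 50.5, 73.1, 76.5, 99.1, 117.7, 140.3, 146.4, 162.6, 185.2.
The total first reaches 53 DD on day 6.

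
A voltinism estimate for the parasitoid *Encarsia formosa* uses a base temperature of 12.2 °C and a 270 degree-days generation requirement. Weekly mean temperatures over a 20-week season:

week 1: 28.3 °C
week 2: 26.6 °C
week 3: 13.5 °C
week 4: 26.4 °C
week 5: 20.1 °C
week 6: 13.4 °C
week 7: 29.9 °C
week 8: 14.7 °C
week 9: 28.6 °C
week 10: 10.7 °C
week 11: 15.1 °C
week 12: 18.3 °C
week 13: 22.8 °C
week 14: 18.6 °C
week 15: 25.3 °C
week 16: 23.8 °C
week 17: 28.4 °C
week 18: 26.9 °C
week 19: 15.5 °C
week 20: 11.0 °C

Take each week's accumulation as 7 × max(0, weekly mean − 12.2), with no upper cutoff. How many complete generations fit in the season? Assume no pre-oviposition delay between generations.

Weekly DD (7 × max(0, T̄ − 12.2)): 112.7, 100.8, 9.1, 99.4, 55.3, 8.4, 123.9, 17.5, 114.8, 0.0, 20.3, 42.7, 74.2, 44.8, 91.7, 81.2, 113.4, 102.9, 23.1, 0.0.
Season total = 1236.2 DD.
Complete generations = ⌊1236.2 / 270⌋ = 4.

4 generations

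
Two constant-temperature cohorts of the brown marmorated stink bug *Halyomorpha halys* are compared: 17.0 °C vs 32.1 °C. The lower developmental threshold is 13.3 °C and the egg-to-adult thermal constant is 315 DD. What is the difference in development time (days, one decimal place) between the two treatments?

68.4 days

At 17.0 °C: 315 / (17.0 − 13.3) = 315 / 3.7 = 85.135 d.
At 32.1 °C: 315 / (32.1 − 13.3) = 315 / 18.8 = 16.755 d.
Difference = |85.135 − 16.755| = 68.380 ≈ 68.4 days.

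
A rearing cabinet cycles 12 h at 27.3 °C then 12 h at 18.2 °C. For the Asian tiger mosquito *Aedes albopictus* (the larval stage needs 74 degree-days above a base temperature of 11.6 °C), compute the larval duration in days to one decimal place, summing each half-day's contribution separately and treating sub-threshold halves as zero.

6.6 days

Day half: max(0, 27.3 − 11.6) × 0.5 = 15.7 × 0.5 = 7.85 DD.
Night half: max(0, 18.2 − 11.6) × 0.5 = 6.6 × 0.5 = 3.30 DD.
Per 24 h: 11.15 DD/day.
Duration = 74 / 11.15 = 6.637 ≈ 6.6 days.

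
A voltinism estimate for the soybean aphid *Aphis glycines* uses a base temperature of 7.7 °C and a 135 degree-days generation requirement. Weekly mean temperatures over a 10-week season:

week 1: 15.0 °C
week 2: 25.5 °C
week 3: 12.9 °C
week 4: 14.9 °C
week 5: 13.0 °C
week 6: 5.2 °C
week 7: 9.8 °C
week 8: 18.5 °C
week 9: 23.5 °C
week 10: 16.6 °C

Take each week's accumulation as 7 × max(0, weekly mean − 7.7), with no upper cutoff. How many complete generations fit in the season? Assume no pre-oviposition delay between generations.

Weekly DD (7 × max(0, T̄ − 7.7)): 51.1, 124.6, 36.4, 50.4, 37.1, 0.0, 14.7, 75.6, 110.6, 62.3.
Season total = 562.8 DD.
Complete generations = ⌊562.8 / 135⌋ = 4.

4 generations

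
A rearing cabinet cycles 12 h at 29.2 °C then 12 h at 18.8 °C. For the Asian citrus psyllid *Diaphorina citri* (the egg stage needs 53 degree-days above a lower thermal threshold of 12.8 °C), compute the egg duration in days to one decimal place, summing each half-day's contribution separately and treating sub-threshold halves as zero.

Day half: max(0, 29.2 − 12.8) × 0.5 = 16.4 × 0.5 = 8.20 DD.
Night half: max(0, 18.8 − 12.8) × 0.5 = 6.0 × 0.5 = 3.00 DD.
Per 24 h: 11.20 DD/day.
Duration = 53 / 11.20 = 4.732 ≈ 4.7 days.

4.7 days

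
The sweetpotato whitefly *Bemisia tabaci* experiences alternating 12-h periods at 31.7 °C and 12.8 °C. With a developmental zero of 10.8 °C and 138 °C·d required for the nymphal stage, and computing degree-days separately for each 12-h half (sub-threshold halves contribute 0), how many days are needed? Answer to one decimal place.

12.1 days

Day half: max(0, 31.7 − 10.8) × 0.5 = 20.9 × 0.5 = 10.45 DD.
Night half: max(0, 12.8 − 10.8) × 0.5 = 2.0 × 0.5 = 1.00 DD.
Per 24 h: 11.45 DD/day.
Duration = 138 / 11.45 = 12.052 ≈ 12.1 days.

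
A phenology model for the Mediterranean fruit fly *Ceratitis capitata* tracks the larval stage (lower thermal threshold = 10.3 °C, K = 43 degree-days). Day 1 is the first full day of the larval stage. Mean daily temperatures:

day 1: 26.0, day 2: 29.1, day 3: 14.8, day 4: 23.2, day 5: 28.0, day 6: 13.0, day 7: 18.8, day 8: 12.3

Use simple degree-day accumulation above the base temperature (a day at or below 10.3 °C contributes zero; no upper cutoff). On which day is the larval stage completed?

Daily DD above 10.3 °C: 15.7, 18.8, 4.5, 12.9, 17.7, 2.7, 8.5, 2.0.
Cumulative: 15.7, 34.5, 39.0, 51.9, 69.6, 72.3, 80.8, 82.8.
The total first reaches 43 DD on day 4.

day 4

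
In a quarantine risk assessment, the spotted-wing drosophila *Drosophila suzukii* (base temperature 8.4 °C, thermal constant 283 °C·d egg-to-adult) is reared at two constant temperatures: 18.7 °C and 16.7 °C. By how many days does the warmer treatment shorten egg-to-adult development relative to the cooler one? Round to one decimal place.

6.6 days

At 18.7 °C: 283 / (18.7 − 8.4) = 283 / 10.3 = 27.476 d.
At 16.7 °C: 283 / (16.7 − 8.4) = 283 / 8.3 = 34.096 d.
Difference = |27.476 − 34.096| = 6.621 ≈ 6.6 days.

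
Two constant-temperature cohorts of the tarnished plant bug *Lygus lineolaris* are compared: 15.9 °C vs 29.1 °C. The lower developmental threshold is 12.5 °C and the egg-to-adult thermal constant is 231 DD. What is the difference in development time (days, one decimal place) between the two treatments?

54.0 days

At 15.9 °C: 231 / (15.9 − 12.5) = 231 / 3.4 = 67.941 d.
At 29.1 °C: 231 / (29.1 − 12.5) = 231 / 16.6 = 13.916 d.
Difference = |67.941 − 13.916| = 54.026 ≈ 54.0 days.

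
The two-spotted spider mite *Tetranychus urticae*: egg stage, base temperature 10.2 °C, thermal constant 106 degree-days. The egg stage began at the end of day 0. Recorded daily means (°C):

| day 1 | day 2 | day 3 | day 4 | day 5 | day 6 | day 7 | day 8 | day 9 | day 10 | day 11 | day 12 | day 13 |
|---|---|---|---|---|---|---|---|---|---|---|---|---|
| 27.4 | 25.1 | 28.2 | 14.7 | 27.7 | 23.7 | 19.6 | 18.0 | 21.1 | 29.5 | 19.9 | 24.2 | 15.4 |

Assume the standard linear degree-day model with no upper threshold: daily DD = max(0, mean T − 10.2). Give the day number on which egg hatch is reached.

day 9

Daily DD above 10.2 °C: 17.2, 14.9, 18.0, 4.5, 17.5, 13.5, 9.4, 7.8, 10.9, 19.3, 9.7, 14.0, 5.2.
Cumulative: 17.2, 32.1, 50.1, 54.6, 72.1, 85.6, 95.0, 102.8, 113.7, 133.0, 142.7, 156.7, 161.9.
The total first reaches 106 DD on day 9.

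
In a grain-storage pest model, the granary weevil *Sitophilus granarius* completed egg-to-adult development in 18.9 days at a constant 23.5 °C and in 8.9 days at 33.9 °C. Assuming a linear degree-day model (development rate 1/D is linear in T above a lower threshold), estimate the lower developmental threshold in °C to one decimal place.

14.2 °C

Under the model K = D·(T − T_b), so D₁·(T₁ − T_b) = D₂·(T₂ − T_b).
18.9·(23.5 − T_b) = 8.9·(33.9 − T_b)
T_b = (18.9·23.5 − 8.9·33.9) / (18.9 − 8.9) = 142.44 / 10.0 = 14.244 °C ≈ 14.2 °C.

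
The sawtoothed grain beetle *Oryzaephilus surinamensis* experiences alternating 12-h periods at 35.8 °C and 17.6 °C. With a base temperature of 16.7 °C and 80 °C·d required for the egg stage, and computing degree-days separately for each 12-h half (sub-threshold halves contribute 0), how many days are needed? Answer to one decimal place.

8.0 days

Day half: max(0, 35.8 − 16.7) × 0.5 = 19.1 × 0.5 = 9.55 DD.
Night half: max(0, 17.6 − 16.7) × 0.5 = 0.9 × 0.5 = 0.45 DD.
Per 24 h: 10.00 DD/day.
Duration = 80 / 10.00 = 8.000 ≈ 8.0 days.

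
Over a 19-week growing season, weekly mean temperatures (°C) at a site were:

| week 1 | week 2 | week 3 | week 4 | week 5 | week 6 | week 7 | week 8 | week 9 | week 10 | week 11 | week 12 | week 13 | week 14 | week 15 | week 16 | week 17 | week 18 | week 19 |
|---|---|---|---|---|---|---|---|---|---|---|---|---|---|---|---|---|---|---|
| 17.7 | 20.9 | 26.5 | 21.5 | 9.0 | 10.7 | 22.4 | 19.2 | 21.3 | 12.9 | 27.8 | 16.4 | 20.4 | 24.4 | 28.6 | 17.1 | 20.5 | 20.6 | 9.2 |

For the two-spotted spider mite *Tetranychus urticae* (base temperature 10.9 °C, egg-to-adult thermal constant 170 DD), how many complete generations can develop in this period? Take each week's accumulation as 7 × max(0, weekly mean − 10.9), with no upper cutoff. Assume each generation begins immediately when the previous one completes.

6 generations

Weekly DD (7 × max(0, T̄ − 10.9)): 47.6, 70.0, 109.2, 74.2, 0.0, 0.0, 80.5, 58.1, 72.8, 14.0, 118.3, 38.5, 66.5, 94.5, 123.9, 43.4, 67.2, 67.9, 0.0.
Season total = 1146.6 DD.
Complete generations = ⌊1146.6 / 170⌋ = 6.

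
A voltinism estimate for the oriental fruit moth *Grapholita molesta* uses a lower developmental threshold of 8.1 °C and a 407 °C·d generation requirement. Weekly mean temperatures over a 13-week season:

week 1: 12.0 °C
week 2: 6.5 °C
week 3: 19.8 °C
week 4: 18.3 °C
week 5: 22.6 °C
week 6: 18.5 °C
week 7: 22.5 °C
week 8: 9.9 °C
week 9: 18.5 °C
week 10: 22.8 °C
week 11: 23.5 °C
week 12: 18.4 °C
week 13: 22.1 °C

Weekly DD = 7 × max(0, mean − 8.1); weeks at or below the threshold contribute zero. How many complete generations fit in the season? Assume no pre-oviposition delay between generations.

2 generations

Weekly DD (7 × max(0, T̄ − 8.1)): 27.3, 0.0, 81.9, 71.4, 101.5, 72.8, 100.8, 12.6, 72.8, 102.9, 107.8, 72.1, 98.0.
Season total = 921.9 DD.
Complete generations = ⌊921.9 / 407⌋ = 2.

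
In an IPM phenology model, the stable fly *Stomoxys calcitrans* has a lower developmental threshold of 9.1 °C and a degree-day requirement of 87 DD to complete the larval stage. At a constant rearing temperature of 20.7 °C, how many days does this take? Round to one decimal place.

7.5 days

Daily accumulation = 20.7 − 9.1 = 11.6 DD/day.
Duration = 87 / 11.6 = 7.500 ≈ 7.5 days.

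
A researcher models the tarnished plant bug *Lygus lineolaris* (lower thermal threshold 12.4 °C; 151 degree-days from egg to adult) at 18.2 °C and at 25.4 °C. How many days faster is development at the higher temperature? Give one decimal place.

14.4 days

At 18.2 °C: 151 / (18.2 − 12.4) = 151 / 5.8 = 26.034 d.
At 25.4 °C: 151 / (25.4 − 12.4) = 151 / 13.0 = 11.615 d.
Difference = |26.034 − 11.615| = 14.419 ≈ 14.4 days.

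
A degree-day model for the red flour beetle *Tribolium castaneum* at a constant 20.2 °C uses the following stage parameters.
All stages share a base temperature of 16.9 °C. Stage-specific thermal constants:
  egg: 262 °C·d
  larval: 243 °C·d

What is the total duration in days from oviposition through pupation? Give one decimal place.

153.0 days

Daily accumulation at 20.2 °C = 20.2 − 16.9 = 3.3 DD/day.
Total K = 262 + 243 = 505 DD.
Total duration = 505 / 3.3 = 153.030 ≈ 153.0 days.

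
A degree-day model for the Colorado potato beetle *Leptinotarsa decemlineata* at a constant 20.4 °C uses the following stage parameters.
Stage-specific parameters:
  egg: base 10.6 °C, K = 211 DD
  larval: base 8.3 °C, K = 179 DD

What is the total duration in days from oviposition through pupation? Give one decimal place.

egg: 211 / (20.4 − 10.6) = 211 / 9.8 = 21.531 d.
larval: 179 / (20.4 − 8.3) = 179 / 12.1 = 14.793 d.
Sum = 36.324 ≈ 36.3 days.

36.3 days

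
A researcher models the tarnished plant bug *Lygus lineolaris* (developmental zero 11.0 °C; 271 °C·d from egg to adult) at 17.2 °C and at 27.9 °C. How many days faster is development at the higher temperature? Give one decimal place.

27.7 days

At 17.2 °C: 271 / (17.2 − 11.0) = 271 / 6.2 = 43.710 d.
At 27.9 °C: 271 / (27.9 − 11.0) = 271 / 16.9 = 16.036 d.
Difference = |43.710 − 16.036| = 27.674 ≈ 27.7 days.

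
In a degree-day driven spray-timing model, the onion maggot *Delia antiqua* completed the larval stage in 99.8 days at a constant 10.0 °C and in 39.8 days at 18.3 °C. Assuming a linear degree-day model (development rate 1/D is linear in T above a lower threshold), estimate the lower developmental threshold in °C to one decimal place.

Equal thermal constants: D₁(T₁ − T_b) = D₂(T₂ − T_b).
99.8·(10.0 − T_b) = 39.8·(18.3 − T_b)
T_b = (99.8·10.0 − 39.8·18.3) / (99.8 − 39.8) = 269.66 / 60.0 = 4.494 °C ≈ 4.5 °C.

4.5 °C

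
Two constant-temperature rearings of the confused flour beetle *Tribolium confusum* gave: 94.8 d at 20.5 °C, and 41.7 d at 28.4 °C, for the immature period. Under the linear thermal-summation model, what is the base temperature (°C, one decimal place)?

14.3 °C

Equal thermal constants: D₁(T₁ − T_b) = D₂(T₂ − T_b).
94.8·(20.5 − T_b) = 41.7·(28.4 − T_b)
T_b = (94.8·20.5 − 41.7·28.4) / (94.8 − 41.7) = 759.12 / 53.1 = 14.296 °C ≈ 14.3 °C.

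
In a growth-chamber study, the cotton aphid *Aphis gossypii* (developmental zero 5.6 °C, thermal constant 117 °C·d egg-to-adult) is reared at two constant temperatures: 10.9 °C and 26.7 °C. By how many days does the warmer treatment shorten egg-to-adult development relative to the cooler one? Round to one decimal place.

16.5 days

At 10.9 °C: 117 / (10.9 − 5.6) = 117 / 5.3 = 22.075 d.
At 26.7 °C: 117 / (26.7 − 5.6) = 117 / 21.1 = 5.545 d.
Difference = |22.075 − 5.545| = 16.530 ≈ 16.5 days.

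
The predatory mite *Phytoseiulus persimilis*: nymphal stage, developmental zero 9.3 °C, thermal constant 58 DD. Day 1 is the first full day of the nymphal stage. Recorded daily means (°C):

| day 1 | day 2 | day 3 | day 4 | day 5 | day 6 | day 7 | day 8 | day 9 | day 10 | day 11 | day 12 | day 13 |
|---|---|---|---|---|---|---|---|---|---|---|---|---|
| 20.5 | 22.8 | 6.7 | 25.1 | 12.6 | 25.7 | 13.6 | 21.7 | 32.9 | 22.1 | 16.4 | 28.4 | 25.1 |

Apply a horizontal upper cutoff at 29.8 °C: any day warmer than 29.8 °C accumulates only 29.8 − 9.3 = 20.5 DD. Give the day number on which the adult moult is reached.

day 6

Daily DD above 9.3 °C (capped at 20.5): 11.2, 13.5, 0.0, 15.8, 3.3, 16.4, 4.3, 12.4, 20.5, 12.8, 7.1, 19.1, 15.8.
Cumulative: 11.2, 24.7, 24.7, 40.5, 43.8, 60.2, 64.5, 76.9, 97.4, 110.2, 117.3, 136.4, 152.2.
The total first reaches 58 DD on day 6.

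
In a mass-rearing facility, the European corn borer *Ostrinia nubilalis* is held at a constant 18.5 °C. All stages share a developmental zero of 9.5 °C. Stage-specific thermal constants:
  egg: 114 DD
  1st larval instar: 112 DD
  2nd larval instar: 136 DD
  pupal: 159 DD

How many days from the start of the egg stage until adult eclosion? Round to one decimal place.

57.9 days

Daily accumulation at 18.5 °C = 18.5 − 9.5 = 9.0 DD/day.
Total K = 114 + 112 + 136 + 159 = 521 DD.
Total duration = 521 / 9.0 = 57.889 ≈ 57.9 days.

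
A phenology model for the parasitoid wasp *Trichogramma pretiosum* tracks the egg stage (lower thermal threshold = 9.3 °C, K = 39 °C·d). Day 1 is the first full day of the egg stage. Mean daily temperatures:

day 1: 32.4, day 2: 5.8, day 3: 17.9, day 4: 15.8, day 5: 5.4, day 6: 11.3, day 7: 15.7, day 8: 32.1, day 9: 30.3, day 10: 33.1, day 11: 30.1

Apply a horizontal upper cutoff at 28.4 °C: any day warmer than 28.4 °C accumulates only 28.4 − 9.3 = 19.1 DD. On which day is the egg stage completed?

Daily DD above 9.3 °C (capped at 19.1): 19.1, 0.0, 8.6, 6.5, 0.0, 2.0, 6.4, 19.1, 19.1, 19.1, 19.1.
Cumulative: 19.1, 19.1, 27.7, 34.2, 34.2, 36.2, 42.6, 61.7, 80.8, 99.9, 119.0.
The total first reaches 39 DD on day 7.

day 7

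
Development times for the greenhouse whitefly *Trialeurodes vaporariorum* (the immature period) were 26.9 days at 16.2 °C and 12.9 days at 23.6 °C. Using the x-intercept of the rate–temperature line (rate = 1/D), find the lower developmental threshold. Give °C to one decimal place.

9.4 °C

Linear rate model ⇒ the product D·(T − T_b) is constant across temperatures.
26.9·(16.2 − T_b) = 12.9·(23.6 − T_b)
T_b = (26.9·16.2 − 12.9·23.6) / (26.9 − 12.9) = 131.34 / 14.0 = 9.381 °C ≈ 9.4 °C.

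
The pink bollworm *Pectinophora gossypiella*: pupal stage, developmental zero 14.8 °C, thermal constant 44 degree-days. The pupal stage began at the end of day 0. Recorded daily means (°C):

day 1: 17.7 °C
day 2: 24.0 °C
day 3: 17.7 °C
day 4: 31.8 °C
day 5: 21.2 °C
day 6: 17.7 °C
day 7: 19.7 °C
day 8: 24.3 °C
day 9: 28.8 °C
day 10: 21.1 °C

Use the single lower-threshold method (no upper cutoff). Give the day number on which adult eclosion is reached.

day 7

Daily DD above 14.8 °C: 2.9, 9.2, 2.9, 17.0, 6.4, 2.9, 4.9, 9.5, 14.0, 6.3.
Cumulative: 2.9, 12.1, 15.0, 32.0, 38.4, 41.3, 46.2, 55.7, 69.7, 76.0.
The total first reaches 44 DD on day 7.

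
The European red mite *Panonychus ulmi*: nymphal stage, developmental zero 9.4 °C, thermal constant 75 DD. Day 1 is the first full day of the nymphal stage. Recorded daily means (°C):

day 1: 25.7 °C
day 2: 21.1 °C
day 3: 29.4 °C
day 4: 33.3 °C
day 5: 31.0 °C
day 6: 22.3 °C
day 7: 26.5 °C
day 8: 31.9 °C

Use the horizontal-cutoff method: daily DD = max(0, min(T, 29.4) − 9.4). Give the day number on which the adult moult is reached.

Daily DD above 9.4 °C (capped at 20.0): 16.3, 11.7, 20.0, 20.0, 20.0, 12.9, 17.1, 20.0.
Cumulative: 16.3, 28.0, 48.0, 68.0, 88.0, 100.9, 118.0, 138.0.
The total first reaches 75 DD on day 5.

day 5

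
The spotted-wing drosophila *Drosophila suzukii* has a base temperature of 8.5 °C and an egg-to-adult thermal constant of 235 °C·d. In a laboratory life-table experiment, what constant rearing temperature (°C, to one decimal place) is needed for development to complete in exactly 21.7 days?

19.3 °C

Required daily accumulation = 235 / 21.7 = 10.829 DD/day.
T = T_base + 10.829 = 8.5 + 10.829 = 19.329 ≈ 19.3 °C.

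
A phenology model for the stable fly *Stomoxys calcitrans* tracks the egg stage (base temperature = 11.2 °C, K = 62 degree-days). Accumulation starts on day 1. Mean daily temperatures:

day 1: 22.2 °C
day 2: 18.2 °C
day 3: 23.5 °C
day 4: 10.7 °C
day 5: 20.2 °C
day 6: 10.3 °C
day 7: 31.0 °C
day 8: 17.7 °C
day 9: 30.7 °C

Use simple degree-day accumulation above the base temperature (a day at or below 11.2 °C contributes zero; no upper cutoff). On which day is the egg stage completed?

day 8

Daily DD above 11.2 °C: 11.0, 7.0, 12.3, 0.0, 9.0, 0.0, 19.8, 6.5, 19.5.
Cumulative: 11.0, 18.0, 30.3, 30.3, 39.3, 39.3, 59.1, 65.6, 85.1.
The total first reaches 62 DD on day 8.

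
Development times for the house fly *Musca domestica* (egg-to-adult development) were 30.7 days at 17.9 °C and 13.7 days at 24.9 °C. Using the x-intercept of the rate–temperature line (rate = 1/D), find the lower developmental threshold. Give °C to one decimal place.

12.3 °C

Linear rate model ⇒ the product D·(T − T_b) is constant across temperatures.
30.7·(17.9 − T_b) = 13.7·(24.9 − T_b)
T_b = (30.7·17.9 − 13.7·24.9) / (30.7 − 13.7) = 208.40 / 17.0 = 12.259 °C ≈ 12.3 °C.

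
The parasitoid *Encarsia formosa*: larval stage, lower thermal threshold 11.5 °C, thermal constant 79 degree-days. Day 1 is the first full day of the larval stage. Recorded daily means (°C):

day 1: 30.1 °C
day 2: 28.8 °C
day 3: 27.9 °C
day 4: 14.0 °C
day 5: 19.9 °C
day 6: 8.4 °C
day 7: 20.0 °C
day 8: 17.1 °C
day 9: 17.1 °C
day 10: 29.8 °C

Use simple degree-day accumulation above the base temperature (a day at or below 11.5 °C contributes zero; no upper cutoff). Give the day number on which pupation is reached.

day 9

Daily DD above 11.5 °C: 18.6, 17.3, 16.4, 2.5, 8.4, 0.0, 8.5, 5.6, 5.6, 18.3.
Cumulative: 18.6, 35.9, 52.3, 54.8, 63.2, 63.2, 71.7, 77.3, 82.9, 101.2.
The total first reaches 79 DD on day 9.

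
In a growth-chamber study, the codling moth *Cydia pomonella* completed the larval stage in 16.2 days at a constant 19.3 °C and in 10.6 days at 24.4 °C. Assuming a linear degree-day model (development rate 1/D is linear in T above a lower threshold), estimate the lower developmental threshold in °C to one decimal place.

Linear rate model ⇒ the product D·(T − T_b) is constant across temperatures.
16.2·(19.3 − T_b) = 10.6·(24.4 − T_b)
T_b = (16.2·19.3 − 10.6·24.4) / (16.2 − 10.6) = 54.02 / 5.6 = 9.646 °C ≈ 9.6 °C.

9.6 °C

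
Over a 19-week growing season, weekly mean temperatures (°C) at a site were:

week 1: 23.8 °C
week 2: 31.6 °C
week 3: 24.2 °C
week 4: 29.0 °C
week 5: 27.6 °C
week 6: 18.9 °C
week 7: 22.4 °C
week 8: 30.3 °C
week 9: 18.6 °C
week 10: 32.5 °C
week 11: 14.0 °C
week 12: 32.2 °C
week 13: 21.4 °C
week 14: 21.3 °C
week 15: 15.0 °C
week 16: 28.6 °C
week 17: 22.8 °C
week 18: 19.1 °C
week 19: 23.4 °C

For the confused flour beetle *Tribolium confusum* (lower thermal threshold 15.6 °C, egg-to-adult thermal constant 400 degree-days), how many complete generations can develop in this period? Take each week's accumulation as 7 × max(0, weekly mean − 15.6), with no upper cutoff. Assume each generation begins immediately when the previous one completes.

Weekly DD (7 × max(0, T̄ − 15.6)): 57.4, 112.0, 60.2, 93.8, 84.0, 23.1, 47.6, 102.9, 21.0, 118.3, 0.0, 116.2, 40.6, 39.9, 0.0, 91.0, 50.4, 24.5, 54.6.
Season total = 1137.5 DD.
Complete generations = ⌊1137.5 / 400⌋ = 2.

2 generations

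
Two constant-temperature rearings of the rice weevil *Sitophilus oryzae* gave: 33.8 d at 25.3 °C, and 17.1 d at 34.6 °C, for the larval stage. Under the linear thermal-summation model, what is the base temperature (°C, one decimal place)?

Linear rate model ⇒ the product D·(T − T_b) is constant across temperatures.
33.8·(25.3 − T_b) = 17.1·(34.6 − T_b)
T_b = (33.8·25.3 − 17.1·34.6) / (33.8 − 17.1) = 263.48 / 16.7 = 15.777 °C ≈ 15.8 °C.

15.8 °C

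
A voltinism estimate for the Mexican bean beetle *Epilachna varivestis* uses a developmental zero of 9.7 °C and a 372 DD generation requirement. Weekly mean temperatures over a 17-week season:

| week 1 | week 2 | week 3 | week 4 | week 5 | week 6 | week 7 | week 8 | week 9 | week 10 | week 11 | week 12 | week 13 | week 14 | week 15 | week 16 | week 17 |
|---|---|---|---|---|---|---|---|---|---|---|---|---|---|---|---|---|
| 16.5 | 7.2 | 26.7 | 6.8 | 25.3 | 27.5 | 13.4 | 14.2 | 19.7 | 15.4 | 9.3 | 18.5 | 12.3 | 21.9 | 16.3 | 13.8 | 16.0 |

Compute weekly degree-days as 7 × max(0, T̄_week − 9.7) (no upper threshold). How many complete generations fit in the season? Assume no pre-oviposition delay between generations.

Weekly DD (7 × max(0, T̄ − 9.7)): 47.6, 0.0, 119.0, 0.0, 109.2, 124.6, 25.9, 31.5, 70.0, 39.9, 0.0, 61.6, 18.2, 85.4, 46.2, 28.7, 44.1.
Season total = 851.9 DD.
Complete generations = ⌊851.9 / 372⌋ = 2.

2 generations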